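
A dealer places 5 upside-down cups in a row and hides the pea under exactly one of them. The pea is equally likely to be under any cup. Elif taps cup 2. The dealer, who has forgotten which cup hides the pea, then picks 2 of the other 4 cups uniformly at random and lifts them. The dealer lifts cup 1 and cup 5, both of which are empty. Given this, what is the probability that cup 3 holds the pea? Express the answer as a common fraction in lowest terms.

1/3

Because the dealer chose which cups to lift without knowing where the pea is, the choice is independent of the prize location. Learning that none of the 2 opened cups holds the pea simply rules out those 2 locations and leaves the remaining 3 cups still equally likely by symmetry.
So P(the pea under cup 3) = 1/3.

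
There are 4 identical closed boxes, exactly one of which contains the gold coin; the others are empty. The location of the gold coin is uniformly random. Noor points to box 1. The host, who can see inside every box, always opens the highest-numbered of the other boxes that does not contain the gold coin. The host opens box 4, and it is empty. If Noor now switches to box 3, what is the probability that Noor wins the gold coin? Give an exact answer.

1/3

Condition on the true location of the gold coin.
If it is in any of boxes 1, 2, and 3 (prior 1/4 each): box 4 is the highest-numbered option available, probability 1; weight (1/4)·1 = 1/4 each.
If it is in box 4 (prior 1/4): the host opened box 4, so this case is ruled out; weight (1/4)·0 = 0.
The weights sum to 3/4.
So P(the gold coin in box 3 | the host opened box 4) = (1/4) / (3/4) = 1/3.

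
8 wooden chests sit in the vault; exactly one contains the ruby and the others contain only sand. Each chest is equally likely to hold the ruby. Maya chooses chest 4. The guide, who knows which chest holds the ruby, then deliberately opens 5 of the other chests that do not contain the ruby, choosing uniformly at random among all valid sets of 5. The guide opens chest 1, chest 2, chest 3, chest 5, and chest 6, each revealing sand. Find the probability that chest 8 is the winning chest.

7/16

Condition on the true location of the ruby.
If it is in any of chests 1, 2, 3, 5, and 6 (prior 1/8 each): that chest was opened and seen not to hold the prize — ruled out; weight (1/8)·0 = 0 each.
If it is in chest 4 (prior 1/8): the guide has 21 equally likely choices, so probability 1/21; weight (1/8)·(1/21) = 1/168.
If it is in either of chests 7 and 8 (prior 1/8 each): the guide has 6 equally likely choices, so probability 1/6; weight (1/8)·(1/6) = 1/48 each.
The weights sum to 1/21.
So P(the ruby in chest 8 | the guide opened chest 1, chest 2, chest 3, chest 5, and chest 6) = (1/48) / (1/21) = 7/16.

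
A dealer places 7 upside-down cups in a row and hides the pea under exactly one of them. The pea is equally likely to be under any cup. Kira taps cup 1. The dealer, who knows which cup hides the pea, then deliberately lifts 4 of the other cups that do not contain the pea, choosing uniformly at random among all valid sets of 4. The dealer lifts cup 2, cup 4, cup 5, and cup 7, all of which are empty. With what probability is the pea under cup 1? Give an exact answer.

Consider each possible location of the pea in turn.
If it is under cup 1 (prior 1/7): the dealer has 15 equally likely choices, so probability 1/15; weight (1/7)·(1/15) = 1/105.
If it is under any of cups 2, 4, 5, and 7 (prior 1/7 each): that cup was opened and seen not to hold the prize — ruled out; weight (1/7)·0 = 0 each.
If it is under either of cups 3 and 6 (prior 1/7 each): the dealer has 5 equally likely choices, so probability 1/5; weight (1/7)·(1/5) = 1/35 each.
The weights sum to 1/15.
So P(the pea under cup 1 | the dealer opened cup 2, cup 4, cup 5, and cup 7) = (1/105) / (1/15) = 1/7.

1/7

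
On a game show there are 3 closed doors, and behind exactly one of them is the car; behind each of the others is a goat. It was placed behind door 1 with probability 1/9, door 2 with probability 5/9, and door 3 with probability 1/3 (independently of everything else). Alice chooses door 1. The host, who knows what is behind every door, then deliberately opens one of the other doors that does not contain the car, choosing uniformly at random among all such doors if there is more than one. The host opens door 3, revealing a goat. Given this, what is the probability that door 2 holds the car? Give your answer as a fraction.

Condition on the true location of the car.
If it is behind door 1 (prior 1/9): the host has 2 equally likely choices, so probability 1/2; weight (1/9)·(1/2) = 1/18.
If it is behind door 2 (prior 5/9): the host has no choice, probability 1; weight (5/9)·1 = 5/9.
If it is behind door 3 (prior 1/3): the host opened door 3, so this case is ruled out; weight (1/3)·0 = 0.
The weights sum to 11/18.
So P(the car behind door 2 | the host opened door 3) = (5/9) / (11/18) = 10/11.

10/11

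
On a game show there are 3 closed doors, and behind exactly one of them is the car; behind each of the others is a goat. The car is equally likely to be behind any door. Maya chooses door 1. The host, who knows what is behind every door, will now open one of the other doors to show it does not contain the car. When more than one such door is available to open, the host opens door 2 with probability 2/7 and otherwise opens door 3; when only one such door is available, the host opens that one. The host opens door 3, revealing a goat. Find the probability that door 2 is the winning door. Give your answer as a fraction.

7/12

Apply Bayes' rule, conditioning on where the car actually is.
If it is behind door 1 (prior 1/3): door 2 is available but not opened, probability 5/7; weight (1/3)·(5/7) = 5/21.
If it is behind door 2 (prior 1/3): only door 3 is available, probability 1; weight (1/3)·1 = 1/3.
If it is behind door 3 (prior 1/3): the host opened door 3, so this case is ruled out; weight (1/3)·0 = 0.
The weights sum to 4/7.
So P(the car behind door 2 | the host opened door 3) = (1/3) / (4/7) = 7/12.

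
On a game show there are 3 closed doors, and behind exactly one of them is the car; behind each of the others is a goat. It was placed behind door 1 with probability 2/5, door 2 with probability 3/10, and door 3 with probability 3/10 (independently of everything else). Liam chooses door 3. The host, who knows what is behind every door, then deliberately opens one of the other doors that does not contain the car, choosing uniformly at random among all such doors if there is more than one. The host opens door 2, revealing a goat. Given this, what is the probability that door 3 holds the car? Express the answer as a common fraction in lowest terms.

3/11

Consider each possible location of the car in turn.
If it is behind door 1 (prior 2/5): the host has no choice, probability 1; weight (2/5)·1 = 2/5.
If it is behind door 2 (prior 3/10): the host opened door 2, so this case is ruled out; weight (3/10)·0 = 0.
If it is behind door 3 (prior 3/10): the host has 2 equally likely choices, so probability 1/2; weight (3/10)·(1/2) = 3/20.
The weights sum to 11/20.
So P(the car behind door 3 | the host opened door 2) = (3/20) / (11/20) = 3/11.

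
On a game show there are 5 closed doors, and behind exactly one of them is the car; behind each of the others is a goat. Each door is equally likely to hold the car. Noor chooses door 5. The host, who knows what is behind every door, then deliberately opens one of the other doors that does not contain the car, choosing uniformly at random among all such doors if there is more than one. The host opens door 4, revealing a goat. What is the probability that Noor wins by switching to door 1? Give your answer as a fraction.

4/15

Apply Bayes' rule, conditioning on where the car actually is.
If it is behind any of doors 1, 2, and 3 (prior 1/5 each): the host has 3 equally likely choices, so probability 1/3; weight (1/5)·(1/3) = 1/15 each.
If it is behind door 4 (prior 1/5): the host opened door 4, so this case is ruled out; weight (1/5)·0 = 0.
If it is behind door 5 (prior 1/5): the host has 4 equally likely choices, so probability 1/4; weight (1/5)·(1/4) = 1/20.
The weights sum to 1/4.
So P(the car behind door 1 | the host opened door 4) = (1/15) / (1/4) = 4/15.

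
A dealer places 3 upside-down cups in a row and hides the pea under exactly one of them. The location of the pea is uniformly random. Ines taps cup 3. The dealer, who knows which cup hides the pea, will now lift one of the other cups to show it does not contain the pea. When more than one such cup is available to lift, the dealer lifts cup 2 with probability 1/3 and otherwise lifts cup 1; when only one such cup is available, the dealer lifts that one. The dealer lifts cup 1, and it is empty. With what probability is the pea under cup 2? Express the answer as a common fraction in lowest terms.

3/5

Consider each possible location of the pea in turn.
If it is under cup 1 (prior 1/3): the dealer opened cup 1, so this case is ruled out; weight (1/3)·0 = 0.
If it is under cup 2 (prior 1/3): only cup 1 is available, probability 1; weight (1/3)·1 = 1/3.
If it is under cup 3 (prior 1/3): cup 2 is available but not opened, probability 2/3; weight (1/3)·(2/3) = 2/9.
The weights sum to 5/9.
So P(the pea under cup 2 | the dealer opened cup 1) = (1/3) / (5/9) = 3/5.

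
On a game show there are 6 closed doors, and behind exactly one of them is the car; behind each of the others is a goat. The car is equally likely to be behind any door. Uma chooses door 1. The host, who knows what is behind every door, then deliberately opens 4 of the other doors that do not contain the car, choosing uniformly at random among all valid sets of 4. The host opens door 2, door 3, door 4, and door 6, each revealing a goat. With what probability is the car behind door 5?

Consider each possible location of the car in turn.
If it is behind door 1 (prior 1/6): the host has 5 equally likely choices, so probability 1/5; weight (1/6)·(1/5) = 1/30.
If it is behind any of doors 2, 3, 4, and 6 (prior 1/6 each): that door was opened and seen not to hold the prize — ruled out; weight (1/6)·0 = 0 each.
If it is behind door 5 (prior 1/6): the host has no choice, probability 1; weight (1/6)·1 = 1/6.
The weights sum to 1/5.
So P(the car behind door 5 | the host opened door 2, door 3, door 4, and door 6) = (1/6) / (1/5) = 5/6.

5/6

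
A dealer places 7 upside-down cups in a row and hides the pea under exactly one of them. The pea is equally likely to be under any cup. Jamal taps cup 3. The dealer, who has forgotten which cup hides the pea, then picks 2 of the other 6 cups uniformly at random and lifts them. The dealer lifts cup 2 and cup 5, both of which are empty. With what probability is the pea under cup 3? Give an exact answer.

1/5

Apply Bayes' rule, conditioning on where the pea actually is.
If it is under any of cups 1, 3, 4, 6, and 7 (prior 1/7 each): the dealer picks exactly this set with probability 1/15 regardless, and none is the prize; weight (1/7)·(1/15) = 1/105 each.
If it is under either of cups 2 and 5 (prior 1/7 each): that cup was opened and seen not to hold the prize — ruled out; weight (1/7)·0 = 0 each.
The weights sum to 1/21.
So P(the pea under cup 3 | the dealer opened cup 2 and cup 5) = (1/105) / (1/21) = 1/5.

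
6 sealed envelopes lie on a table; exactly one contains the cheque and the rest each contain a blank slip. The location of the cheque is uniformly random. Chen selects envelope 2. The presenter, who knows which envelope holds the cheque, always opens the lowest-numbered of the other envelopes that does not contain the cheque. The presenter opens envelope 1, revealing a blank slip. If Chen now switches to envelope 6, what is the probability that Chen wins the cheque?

Apply Bayes' rule, conditioning on where the cheque actually is.
If it is in envelope 1 (prior 1/6): the presenter opened envelope 1, so this case is ruled out; weight (1/6)·0 = 0.
If it is in any of envelopes 2, 3, 4, 5, and 6 (prior 1/6 each): envelope 1 is the lowest-numbered option available, probability 1; weight (1/6)·1 = 1/6 each.
The weights sum to 5/6.
So P(the cheque in envelope 6 | the presenter opened envelope 1) = (1/6) / (5/6) = 1/5.

1/5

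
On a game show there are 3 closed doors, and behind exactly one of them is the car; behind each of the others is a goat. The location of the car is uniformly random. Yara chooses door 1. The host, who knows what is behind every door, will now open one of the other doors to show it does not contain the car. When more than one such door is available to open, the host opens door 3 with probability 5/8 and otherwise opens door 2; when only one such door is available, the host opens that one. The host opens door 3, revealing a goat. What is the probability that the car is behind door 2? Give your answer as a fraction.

Consider each possible location of the car in turn.
If it is behind door 1 (prior 1/3): door 3 is available, opened with probability 5/8; weight (1/3)·(5/8) = 5/24.
If it is behind door 2 (prior 1/3): only door 3 is available, probability 1; weight (1/3)·1 = 1/3.
If it is behind door 3 (prior 1/3): the host opened door 3, so this case is ruled out; weight (1/3)·0 = 0.
The weights sum to 13/24.
So P(the car behind door 2 | the host opened door 3) = (1/3) / (13/24) = 8/13.

8/13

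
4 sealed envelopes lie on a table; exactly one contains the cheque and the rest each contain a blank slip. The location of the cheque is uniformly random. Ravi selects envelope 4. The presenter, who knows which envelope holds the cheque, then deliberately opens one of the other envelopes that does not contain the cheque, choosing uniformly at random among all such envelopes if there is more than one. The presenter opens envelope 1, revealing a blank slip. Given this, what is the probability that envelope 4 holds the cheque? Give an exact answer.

1/4

Consider each possible location of the cheque in turn.
If it is in envelope 1 (prior 1/4): the presenter opened envelope 1, so this case is ruled out; weight (1/4)·0 = 0.
If it is in either of envelopes 2 and 3 (prior 1/4 each): the presenter has 2 equally likely choices, so probability 1/2; weight (1/4)·(1/2) = 1/8 each.
If it is in envelope 4 (prior 1/4): the presenter has 3 equally likely choices, so probability 1/3; weight (1/4)·(1/3) = 1/12.
The weights sum to 1/3.
So P(the cheque in envelope 4 | the presenter opened envelope 1) = (1/12) / (1/3) = 1/4.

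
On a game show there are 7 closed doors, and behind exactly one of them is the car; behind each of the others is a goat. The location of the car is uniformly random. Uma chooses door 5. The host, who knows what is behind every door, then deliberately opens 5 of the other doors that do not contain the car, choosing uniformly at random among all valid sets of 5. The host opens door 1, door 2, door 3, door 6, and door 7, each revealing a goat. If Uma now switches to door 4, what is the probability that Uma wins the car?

Condition on the true location of the car.
If it is behind any of doors 1, 2, 3, 6, and 7 (prior 1/7 each): that door was opened and seen not to hold the prize — ruled out; weight (1/7)·0 = 0 each.
If it is behind door 4 (prior 1/7): the host has no choice, probability 1; weight (1/7)·1 = 1/7.
If it is behind door 5 (prior 1/7): the host has 6 equally likely choices, so probability 1/6; weight (1/7)·(1/6) = 1/42.
The weights sum to 1/6.
So P(the car behind door 4 | the host opened door 1, door 2, door 3, door 6, and door 7) = (1/7) / (1/6) = 6/7.

6/7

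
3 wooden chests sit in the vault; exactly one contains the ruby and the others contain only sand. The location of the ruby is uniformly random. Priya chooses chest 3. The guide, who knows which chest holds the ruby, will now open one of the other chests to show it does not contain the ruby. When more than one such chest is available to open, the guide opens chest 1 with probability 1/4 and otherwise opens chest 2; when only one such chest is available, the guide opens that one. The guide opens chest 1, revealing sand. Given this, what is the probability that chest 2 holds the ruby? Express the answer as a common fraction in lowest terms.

4/5

Consider each possible location of the ruby in turn.
If it is in chest 1 (prior 1/3): the guide opened chest 1, so this case is ruled out; weight (1/3)·0 = 0.
If it is in chest 2 (prior 1/3): only chest 1 is available, probability 1; weight (1/3)·1 = 1/3.
If it is in chest 3 (prior 1/3): chest 1 is available, opened with probability 1/4; weight (1/3)·(1/4) = 1/12.
The weights sum to 5/12.
So P(the ruby in chest 2 | the guide opened chest 1) = (1/3) / (5/12) = 4/5.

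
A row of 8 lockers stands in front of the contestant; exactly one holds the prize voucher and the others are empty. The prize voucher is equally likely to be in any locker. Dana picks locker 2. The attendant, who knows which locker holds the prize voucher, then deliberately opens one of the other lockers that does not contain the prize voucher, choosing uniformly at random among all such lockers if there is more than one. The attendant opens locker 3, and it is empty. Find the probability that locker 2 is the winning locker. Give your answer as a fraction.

1/8

Apply Bayes' rule, conditioning on where the prize voucher actually is.
If it is in any of lockers 1, 4, 5, 6, 7, and 8 (prior 1/8 each): the attendant has 6 equally likely choices, so probability 1/6; weight (1/8)·(1/6) = 1/48 each.
If it is in locker 2 (prior 1/8): the attendant has 7 equally likely choices, so probability 1/7; weight (1/8)·(1/7) = 1/56.
If it is in locker 3 (prior 1/8): the attendant opened locker 3, so this case is ruled out; weight (1/8)·0 = 0.
The weights sum to 1/7.
So P(the prize voucher in locker 2 | the attendant opened locker 3) = (1/56) / (1/7) = 1/8.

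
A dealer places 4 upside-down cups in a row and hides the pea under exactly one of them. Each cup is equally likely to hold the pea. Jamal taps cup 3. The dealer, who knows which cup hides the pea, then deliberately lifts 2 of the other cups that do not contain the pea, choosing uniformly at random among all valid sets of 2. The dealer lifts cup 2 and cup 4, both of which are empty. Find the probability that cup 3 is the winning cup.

Consider each possible location of the pea in turn.
If it is under cup 1 (prior 1/4): the dealer has no choice, probability 1; weight (1/4)·1 = 1/4.
If it is under either of cups 2 and 4 (prior 1/4 each): that cup was opened and seen not to hold the prize — ruled out; weight (1/4)·0 = 0 each.
If it is under cup 3 (prior 1/4): the dealer has 3 equally likely choices, so probability 1/3; weight (1/4)·(1/3) = 1/12.
The weights sum to 1/3.
So P(the pea under cup 3 | the dealer opened cup 2 and cup 4) = (1/12) / (1/3) = 1/4.

1/4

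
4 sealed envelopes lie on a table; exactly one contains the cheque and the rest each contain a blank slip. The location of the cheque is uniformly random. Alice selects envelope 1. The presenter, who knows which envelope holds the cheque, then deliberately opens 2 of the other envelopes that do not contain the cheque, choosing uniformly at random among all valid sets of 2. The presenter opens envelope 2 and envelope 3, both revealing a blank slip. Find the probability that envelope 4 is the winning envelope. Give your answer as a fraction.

3/4

Condition on the true location of the cheque.
If it is in envelope 1 (prior 1/4): the presenter has 3 equally likely choices, so probability 1/3; weight (1/4)·(1/3) = 1/12.
If it is in either of envelopes 2 and 3 (prior 1/4 each): that envelope was opened and seen not to hold the prize — ruled out; weight (1/4)·0 = 0 each.
If it is in envelope 4 (prior 1/4): the presenter has no choice, probability 1; weight (1/4)·1 = 1/4.
The weights sum to 1/3.
So P(the cheque in envelope 4 | the presenter opened envelope 2 and envelope 3) = (1/4) / (1/3) = 3/4.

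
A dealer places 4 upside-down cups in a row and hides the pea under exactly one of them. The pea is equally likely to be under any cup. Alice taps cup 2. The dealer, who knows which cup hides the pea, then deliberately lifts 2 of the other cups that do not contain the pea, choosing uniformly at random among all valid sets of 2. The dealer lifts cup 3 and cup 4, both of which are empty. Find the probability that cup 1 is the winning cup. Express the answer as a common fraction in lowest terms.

Consider each possible location of the pea in turn.
If it is under cup 1 (prior 1/4): the dealer has no choice, probability 1; weight (1/4)·1 = 1/4.
If it is under cup 2 (prior 1/4): the dealer has 3 equally likely choices, so probability 1/3; weight (1/4)·(1/3) = 1/12.
If it is under either of cups 3 and 4 (prior 1/4 each): that cup was opened and seen not to hold the prize — ruled out; weight (1/4)·0 = 0 each.
The weights sum to 1/3.
So P(the pea under cup 1 | the dealer opened cup 3 and cup 4) = (1/4) / (1/3) = 3/4.

3/4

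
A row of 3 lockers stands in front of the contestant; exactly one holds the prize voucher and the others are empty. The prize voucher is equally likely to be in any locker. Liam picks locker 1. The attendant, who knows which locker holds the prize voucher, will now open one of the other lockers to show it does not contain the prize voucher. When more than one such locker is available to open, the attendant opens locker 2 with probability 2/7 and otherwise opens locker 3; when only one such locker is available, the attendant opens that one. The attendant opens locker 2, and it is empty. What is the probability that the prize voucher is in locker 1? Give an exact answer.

Condition on the true location of the prize voucher.
If it is in locker 1 (prior 1/3): locker 2 is available, opened with probability 2/7; weight (1/3)·(2/7) = 2/21.
If it is in locker 2 (prior 1/3): the attendant opened locker 2, so this case is ruled out; weight (1/3)·0 = 0.
If it is in locker 3 (prior 1/3): only locker 2 is available, probability 1; weight (1/3)·1 = 1/3.
The weights sum to 3/7.
So P(the prize voucher in locker 1 | the attendant opened locker 2) = (2/21) / (3/7) = 2/9.

2/9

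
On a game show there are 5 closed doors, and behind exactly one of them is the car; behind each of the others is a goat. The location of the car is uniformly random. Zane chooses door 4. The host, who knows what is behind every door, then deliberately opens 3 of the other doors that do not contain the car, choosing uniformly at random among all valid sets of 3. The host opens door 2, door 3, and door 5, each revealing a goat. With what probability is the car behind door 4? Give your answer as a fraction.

1/5

Condition on the true location of the car.
If it is behind door 1 (prior 1/5): the host has no choice, probability 1; weight (1/5)·1 = 1/5.
If it is behind any of doors 2, 3, and 5 (prior 1/5 each): that door was opened and seen not to hold the prize — ruled out; weight (1/5)·0 = 0 each.
If it is behind door 4 (prior 1/5): the host has 4 equally likely choices, so probability 1/4; weight (1/5)·(1/4) = 1/20.
The weights sum to 1/4.
So P(the car behind door 4 | the host opened door 2, door 3, and door 5) = (1/20) / (1/4) = 1/5.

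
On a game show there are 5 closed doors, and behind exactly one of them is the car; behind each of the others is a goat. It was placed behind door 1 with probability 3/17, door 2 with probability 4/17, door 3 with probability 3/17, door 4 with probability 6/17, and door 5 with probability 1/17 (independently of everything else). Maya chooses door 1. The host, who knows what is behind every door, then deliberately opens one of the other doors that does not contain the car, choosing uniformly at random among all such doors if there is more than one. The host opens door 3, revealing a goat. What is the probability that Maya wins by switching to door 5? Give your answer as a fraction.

Apply Bayes' rule, conditioning on where the car actually is.
If it is behind door 1 (prior 3/17): the host has 4 equally likely choices, so probability 1/4; weight (3/17)·(1/4) = 3/68.
If it is behind door 2 (prior 4/17): the host has 3 equally likely choices, so probability 1/3; weight (4/17)·(1/3) = 4/51.
If it is behind door 3 (prior 3/17): the host opened door 3, so this case is ruled out; weight (3/17)·0 = 0.
If it is behind door 4 (prior 6/17): the host has 3 equally likely choices, so probability 1/3; weight (6/17)·(1/3) = 2/17.
If it is behind door 5 (prior 1/17): the host has 3 equally likely choices, so probability 1/3; weight (1/17)·(1/3) = 1/51.
The weights sum to 53/204.
So P(the car behind door 5 | the host opened door 3) = (1/51) / (53/204) = 4/53.

4/53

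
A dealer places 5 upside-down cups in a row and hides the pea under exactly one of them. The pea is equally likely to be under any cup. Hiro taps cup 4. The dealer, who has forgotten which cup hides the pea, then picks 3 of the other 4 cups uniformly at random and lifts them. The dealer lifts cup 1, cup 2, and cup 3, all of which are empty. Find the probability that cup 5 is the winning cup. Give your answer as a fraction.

1/2

Apply Bayes' rule, conditioning on where the pea actually is.
If it is under any of cups 1, 2, and 3 (prior 1/5 each): that cup was opened and seen not to hold the prize — ruled out; weight (1/5)·0 = 0 each.
If it is under either of cups 4 and 5 (prior 1/5 each): the dealer picks exactly this set with probability 1/4 regardless, and none is the prize; weight (1/5)·(1/4) = 1/20 each.
The weights sum to 1/10.
So P(the pea under cup 5 | the dealer opened cup 1, cup 2, and cup 3) = (1/20) / (1/10) = 1/2.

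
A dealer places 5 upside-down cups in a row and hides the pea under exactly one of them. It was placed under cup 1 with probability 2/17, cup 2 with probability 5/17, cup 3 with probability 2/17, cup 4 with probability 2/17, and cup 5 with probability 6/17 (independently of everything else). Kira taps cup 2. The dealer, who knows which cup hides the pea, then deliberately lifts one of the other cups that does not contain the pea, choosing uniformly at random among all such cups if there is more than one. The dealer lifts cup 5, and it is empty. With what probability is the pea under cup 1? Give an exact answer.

8/39

Apply Bayes' rule, conditioning on where the pea actually is.
If it is under any of cups 1, 3, and 4 (prior 2/17 each): the dealer has 3 equally likely choices, so probability 1/3; weight (2/17)·(1/3) = 2/51 each.
If it is under cup 2 (prior 5/17): the dealer has 4 equally likely choices, so probability 1/4; weight (5/17)·(1/4) = 5/68.
If it is under cup 5 (prior 6/17): the dealer opened cup 5, so this case is ruled out; weight (6/17)·0 = 0.
The weights sum to 13/68.
So P(the pea under cup 1 | the dealer opened cup 5) = (2/51) / (13/68) = 8/39.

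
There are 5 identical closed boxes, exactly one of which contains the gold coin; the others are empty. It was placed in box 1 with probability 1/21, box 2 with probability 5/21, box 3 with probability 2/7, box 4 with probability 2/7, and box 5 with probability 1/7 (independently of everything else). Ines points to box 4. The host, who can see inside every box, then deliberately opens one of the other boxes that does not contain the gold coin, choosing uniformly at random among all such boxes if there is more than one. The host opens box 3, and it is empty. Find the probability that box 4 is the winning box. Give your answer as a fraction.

Condition on the true location of the gold coin.
If it is in box 1 (prior 1/21): the host has 3 equally likely choices, so probability 1/3; weight (1/21)·(1/3) = 1/63.
If it is in box 2 (prior 5/21): the host has 3 equally likely choices, so probability 1/3; weight (5/21)·(1/3) = 5/63.
If it is in box 3 (prior 2/7): the host opened box 3, so this case is ruled out; weight (2/7)·0 = 0.
If it is in box 4 (prior 2/7): the host has 4 equally likely choices, so probability 1/4; weight (2/7)·(1/4) = 1/14.
If it is in box 5 (prior 1/7): the host has 3 equally likely choices, so probability 1/3; weight (1/7)·(1/3) = 1/21.
The weights sum to 3/14.
So P(the gold coin in box 4 | the host opened box 3) = (1/14) / (3/14) = 1/3.

1/3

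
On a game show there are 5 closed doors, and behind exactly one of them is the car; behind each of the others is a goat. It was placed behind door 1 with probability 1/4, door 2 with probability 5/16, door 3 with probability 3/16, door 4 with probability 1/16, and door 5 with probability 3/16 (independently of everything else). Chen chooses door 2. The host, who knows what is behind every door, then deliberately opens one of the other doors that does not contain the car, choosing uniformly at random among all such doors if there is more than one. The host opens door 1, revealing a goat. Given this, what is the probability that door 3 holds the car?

12/43

Apply Bayes' rule, conditioning on where the car actually is.
If it is behind door 1 (prior 1/4): the host opened door 1, so this case is ruled out; weight (1/4)·0 = 0.
If it is behind door 2 (prior 5/16): the host has 4 equally likely choices, so probability 1/4; weight (5/16)·(1/4) = 5/64.
If it is behind either of doors 3 and 5 (prior 3/16 each): the host has 3 equally likely choices, so probability 1/3; weight (3/16)·(1/3) = 1/16 each.
If it is behind door 4 (prior 1/16): the host has 3 equally likely choices, so probability 1/3; weight (1/16)·(1/3) = 1/48.
The weights sum to 43/192.
So P(the car behind door 3 | the host opened door 1) = (1/16) / (43/192) = 12/43.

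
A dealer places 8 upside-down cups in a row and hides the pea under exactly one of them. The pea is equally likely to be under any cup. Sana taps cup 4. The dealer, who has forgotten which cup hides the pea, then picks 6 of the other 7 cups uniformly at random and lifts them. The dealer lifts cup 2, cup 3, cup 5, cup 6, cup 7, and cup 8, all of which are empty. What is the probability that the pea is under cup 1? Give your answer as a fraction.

1/2

Because the dealer chose which cups to lift without knowing where the pea is, the choice is independent of the prize location. Learning that none of the 6 opened cups holds the pea simply rules out those 6 locations and leaves the remaining 2 cups still equally likely by symmetry.
So P(the pea under cup 1) = 1/2.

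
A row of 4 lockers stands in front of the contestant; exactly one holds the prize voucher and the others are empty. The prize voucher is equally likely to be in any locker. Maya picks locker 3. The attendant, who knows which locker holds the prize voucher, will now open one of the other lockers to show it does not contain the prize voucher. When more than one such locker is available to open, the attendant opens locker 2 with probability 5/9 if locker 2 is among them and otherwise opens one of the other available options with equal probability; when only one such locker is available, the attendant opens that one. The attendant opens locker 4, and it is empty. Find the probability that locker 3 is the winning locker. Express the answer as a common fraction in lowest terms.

4/21

Condition on the true location of the prize voucher.
If it is in locker 1 (prior 1/4): locker 2 is available but not opened, probability 4/9; weight (1/4)·(4/9) = 1/9.
If it is in locker 2 (prior 1/4): locker 2 holds the prize so is unavailable; the attendant chooses uniformly among the 2 others, probability 1/2; weight (1/4)·(1/2) = 1/8.
If it is in locker 3 (prior 1/4): locker 2 is available but not opened; locker 4 gets probability (1 − 5/9)/2 = 2/9; weight (1/4)·(2/9) = 1/18.
If it is in locker 4 (prior 1/4): the attendant opened locker 4, so this case is ruled out; weight (1/4)·0 = 0.
The weights sum to 7/24.
So P(the prize voucher in locker 3 | the attendant opened locker 4) = (1/18) / (7/24) = 4/21.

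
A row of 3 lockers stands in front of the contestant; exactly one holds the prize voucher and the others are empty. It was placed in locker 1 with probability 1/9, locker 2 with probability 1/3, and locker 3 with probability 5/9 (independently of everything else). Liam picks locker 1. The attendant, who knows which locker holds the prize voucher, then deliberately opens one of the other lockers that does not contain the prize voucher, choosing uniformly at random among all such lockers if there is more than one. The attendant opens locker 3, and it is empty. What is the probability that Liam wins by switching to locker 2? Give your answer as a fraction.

6/7

Condition on the true location of the prize voucher.
If it is in locker 1 (prior 1/9): the attendant has 2 equally likely choices, so probability 1/2; weight (1/9)·(1/2) = 1/18.
If it is in locker 2 (prior 1/3): the attendant has no choice, probability 1; weight (1/3)·1 = 1/3.
If it is in locker 3 (prior 5/9): the attendant opened locker 3, so this case is ruled out; weight (5/9)·0 = 0.
The weights sum to 7/18.
So P(the prize voucher in locker 2 | the attendant opened locker 3) = (1/3) / (7/18) = 6/7.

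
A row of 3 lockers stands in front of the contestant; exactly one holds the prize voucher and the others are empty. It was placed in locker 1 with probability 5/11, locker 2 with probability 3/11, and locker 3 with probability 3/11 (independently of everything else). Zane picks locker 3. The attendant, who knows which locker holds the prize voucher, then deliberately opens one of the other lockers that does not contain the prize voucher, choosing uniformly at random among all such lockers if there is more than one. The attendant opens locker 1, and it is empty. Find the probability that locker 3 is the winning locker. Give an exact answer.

1/3

Apply Bayes' rule, conditioning on where the prize voucher actually is.
If it is in locker 1 (prior 5/11): the attendant opened locker 1, so this case is ruled out; weight (5/11)·0 = 0.
If it is in locker 2 (prior 3/11): the attendant has no choice, probability 1; weight (3/11)·1 = 3/11.
If it is in locker 3 (prior 3/11): the attendant has 2 equally likely choices, so probability 1/2; weight (3/11)·(1/2) = 3/22.
The weights sum to 9/22.
So P(the prize voucher in locker 3 | the attendant opened locker 1) = (3/22) / (9/22) = 1/3.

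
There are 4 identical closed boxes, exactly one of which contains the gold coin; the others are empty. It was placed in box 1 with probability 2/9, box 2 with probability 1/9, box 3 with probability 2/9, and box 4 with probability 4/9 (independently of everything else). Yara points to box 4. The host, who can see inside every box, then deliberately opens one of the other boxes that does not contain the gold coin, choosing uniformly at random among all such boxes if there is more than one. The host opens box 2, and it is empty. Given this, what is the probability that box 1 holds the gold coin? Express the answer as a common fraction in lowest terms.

Apply Bayes' rule, conditioning on where the gold coin actually is.
If it is in either of boxes 1 and 3 (prior 2/9 each): the host has 2 equally likely choices, so probability 1/2; weight (2/9)·(1/2) = 1/9 each.
If it is in box 2 (prior 1/9): the host opened box 2, so this case is ruled out; weight (1/9)·0 = 0.
If it is in box 4 (prior 4/9): the host has 3 equally likely choices, so probability 1/3; weight (4/9)·(1/3) = 4/27.
The weights sum to 10/27.
So P(the gold coin in box 1 | the host opened box 2) = (1/9) / (10/27) = 3/10.

3/10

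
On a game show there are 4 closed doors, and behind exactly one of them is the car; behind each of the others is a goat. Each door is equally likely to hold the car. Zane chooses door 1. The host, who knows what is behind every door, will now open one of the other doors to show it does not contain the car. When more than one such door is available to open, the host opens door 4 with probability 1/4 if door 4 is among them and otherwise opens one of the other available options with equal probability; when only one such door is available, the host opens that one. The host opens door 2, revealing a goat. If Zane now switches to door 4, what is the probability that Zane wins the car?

4/13

Consider each possible location of the car in turn.
If it is behind door 1 (prior 1/4): door 4 is available but not opened; door 2 gets probability (1 − 1/4)/2 = 3/8; weight (1/4)·(3/8) = 3/32.
If it is behind door 2 (prior 1/4): the host opened door 2, so this case is ruled out; weight (1/4)·0 = 0.
If it is behind door 3 (prior 1/4): door 4 is available but not opened, probability 3/4; weight (1/4)·(3/4) = 3/16.
If it is behind door 4 (prior 1/4): door 4 holds the prize so is unavailable; the host chooses uniformly among the 2 others, probability 1/2; weight (1/4)·(1/2) = 1/8.
The weights sum to 13/32.
So P(the car behind door 4 | the host opened door 2) = (1/8) / (13/32) = 4/13.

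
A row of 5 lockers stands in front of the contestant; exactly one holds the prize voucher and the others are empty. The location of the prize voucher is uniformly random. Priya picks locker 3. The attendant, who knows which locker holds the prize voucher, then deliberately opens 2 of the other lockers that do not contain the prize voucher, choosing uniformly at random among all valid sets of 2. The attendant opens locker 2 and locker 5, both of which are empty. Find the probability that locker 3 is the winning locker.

Consider each possible location of the prize voucher in turn.
If it is in either of lockers 1 and 4 (prior 1/5 each): the attendant has 3 equally likely choices, so probability 1/3; weight (1/5)·(1/3) = 1/15 each.
If it is in either of lockers 2 and 5 (prior 1/5 each): that locker was opened and seen not to hold the prize — ruled out; weight (1/5)·0 = 0 each.
If it is in locker 3 (prior 1/5): the attendant has 6 equally likely choices, so probability 1/6; weight (1/5)·(1/6) = 1/30.
The weights sum to 1/6.
So P(the prize voucher in locker 3 | the attendant opened locker 2 and locker 5) = (1/30) / (1/6) = 1/5.

1/5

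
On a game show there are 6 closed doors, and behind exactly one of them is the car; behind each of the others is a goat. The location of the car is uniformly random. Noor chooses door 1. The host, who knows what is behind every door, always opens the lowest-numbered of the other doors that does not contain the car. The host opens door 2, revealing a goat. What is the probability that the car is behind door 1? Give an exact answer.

1/5

Condition on the true location of the car.
If it is behind any of doors 1, 3, 4, 5, and 6 (prior 1/6 each): door 2 is the lowest-numbered option available, probability 1; weight (1/6)·1 = 1/6 each.
If it is behind door 2 (prior 1/6): the host opened door 2, so this case is ruled out; weight (1/6)·0 = 0.
The weights sum to 5/6.
So P(the car behind door 1 | the host opened door 2) = (1/6) / (5/6) = 1/5.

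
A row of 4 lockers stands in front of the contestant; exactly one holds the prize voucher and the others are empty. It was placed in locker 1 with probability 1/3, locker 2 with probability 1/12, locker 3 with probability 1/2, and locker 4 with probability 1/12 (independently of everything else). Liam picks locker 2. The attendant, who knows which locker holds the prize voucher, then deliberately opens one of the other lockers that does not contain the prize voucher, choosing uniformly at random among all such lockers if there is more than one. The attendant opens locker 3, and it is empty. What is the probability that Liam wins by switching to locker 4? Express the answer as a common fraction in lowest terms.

3/17

Condition on the true location of the prize voucher.
If it is in locker 1 (prior 1/3): the attendant has 2 equally likely choices, so probability 1/2; weight (1/3)·(1/2) = 1/6.
If it is in locker 2 (prior 1/12): the attendant has 3 equally likely choices, so probability 1/3; weight (1/12)·(1/3) = 1/36.
If it is in locker 3 (prior 1/2): the attendant opened locker 3, so this case is ruled out; weight (1/2)·0 = 0.
If it is in locker 4 (prior 1/12): the attendant has 2 equally likely choices, so probability 1/2; weight (1/12)·(1/2) = 1/24.
The weights sum to 17/72.
So P(the prize voucher in locker 4 | the attendant opened locker 3) = (1/24) / (17/72) = 3/17.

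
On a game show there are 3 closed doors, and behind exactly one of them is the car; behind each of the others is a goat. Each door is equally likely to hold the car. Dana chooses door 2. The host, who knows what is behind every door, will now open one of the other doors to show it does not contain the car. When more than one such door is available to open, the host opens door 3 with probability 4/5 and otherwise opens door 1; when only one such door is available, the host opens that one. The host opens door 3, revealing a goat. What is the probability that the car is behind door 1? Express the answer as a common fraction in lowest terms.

5/9

Condition on the true location of the car.
If it is behind door 1 (prior 1/3): only door 3 is available, probability 1; weight (1/3)·1 = 1/3.
If it is behind door 2 (prior 1/3): door 3 is available, opened with probability 4/5; weight (1/3)·(4/5) = 4/15.
If it is behind door 3 (prior 1/3): the host opened door 3, so this case is ruled out; weight (1/3)·0 = 0.
The weights sum to 3/5.
So P(the car behind door 1 | the host opened door 3) = (1/3) / (3/5) = 5/9.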